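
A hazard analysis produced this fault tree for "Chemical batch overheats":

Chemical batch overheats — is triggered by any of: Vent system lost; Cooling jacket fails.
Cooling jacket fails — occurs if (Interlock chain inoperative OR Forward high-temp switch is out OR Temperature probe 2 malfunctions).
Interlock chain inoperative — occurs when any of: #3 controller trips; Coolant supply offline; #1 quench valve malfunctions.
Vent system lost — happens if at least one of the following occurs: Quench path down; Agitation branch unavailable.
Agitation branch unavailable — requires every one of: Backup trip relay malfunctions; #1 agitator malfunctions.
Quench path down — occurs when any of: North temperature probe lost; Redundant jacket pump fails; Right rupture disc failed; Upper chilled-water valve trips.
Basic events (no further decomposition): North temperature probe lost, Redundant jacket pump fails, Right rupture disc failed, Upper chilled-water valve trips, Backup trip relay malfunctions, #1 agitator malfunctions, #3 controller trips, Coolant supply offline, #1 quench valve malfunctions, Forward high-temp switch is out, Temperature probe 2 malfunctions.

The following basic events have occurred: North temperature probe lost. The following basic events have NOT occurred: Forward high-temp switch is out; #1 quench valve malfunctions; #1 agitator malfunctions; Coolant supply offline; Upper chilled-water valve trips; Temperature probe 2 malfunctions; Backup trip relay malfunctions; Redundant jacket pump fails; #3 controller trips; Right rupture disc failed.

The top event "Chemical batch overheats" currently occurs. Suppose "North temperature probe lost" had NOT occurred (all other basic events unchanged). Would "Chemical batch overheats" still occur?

Counterfactual: set "North temperature probe lost" to not occurred.
Quench path down [OR]: North temperature probe lost=not, Redundant jacket pump fails=not, Right rupture disc failed=not, Upper chilled-water valve trips=not → no input occurs → does not occur.
Agitation branch unavailable [AND]: Backup trip relay malfunctions=not, #1 agitator malfunctions=not → not all inputs occur → does not occur.
Vent system lost [OR]: Quench path down=not, Agitation branch unavailable=not → no input occurs → does not occur.
Interlock chain inoperative [OR]: #3 controller trips=not, Coolant supply offline=not, #1 quench valve malfunctions=not → no input occurs → does not occur.
Cooling jacket fails [OR]: Interlock chain inoperative=not, Forward high-temp switch is out=not, Temperature probe 2 malfunctions=not → no input occurs → does not occur.
Chemical batch overheats [OR]: Vent system lost=not, Cooling jacket fails=not → no input occurs → does not occur.

No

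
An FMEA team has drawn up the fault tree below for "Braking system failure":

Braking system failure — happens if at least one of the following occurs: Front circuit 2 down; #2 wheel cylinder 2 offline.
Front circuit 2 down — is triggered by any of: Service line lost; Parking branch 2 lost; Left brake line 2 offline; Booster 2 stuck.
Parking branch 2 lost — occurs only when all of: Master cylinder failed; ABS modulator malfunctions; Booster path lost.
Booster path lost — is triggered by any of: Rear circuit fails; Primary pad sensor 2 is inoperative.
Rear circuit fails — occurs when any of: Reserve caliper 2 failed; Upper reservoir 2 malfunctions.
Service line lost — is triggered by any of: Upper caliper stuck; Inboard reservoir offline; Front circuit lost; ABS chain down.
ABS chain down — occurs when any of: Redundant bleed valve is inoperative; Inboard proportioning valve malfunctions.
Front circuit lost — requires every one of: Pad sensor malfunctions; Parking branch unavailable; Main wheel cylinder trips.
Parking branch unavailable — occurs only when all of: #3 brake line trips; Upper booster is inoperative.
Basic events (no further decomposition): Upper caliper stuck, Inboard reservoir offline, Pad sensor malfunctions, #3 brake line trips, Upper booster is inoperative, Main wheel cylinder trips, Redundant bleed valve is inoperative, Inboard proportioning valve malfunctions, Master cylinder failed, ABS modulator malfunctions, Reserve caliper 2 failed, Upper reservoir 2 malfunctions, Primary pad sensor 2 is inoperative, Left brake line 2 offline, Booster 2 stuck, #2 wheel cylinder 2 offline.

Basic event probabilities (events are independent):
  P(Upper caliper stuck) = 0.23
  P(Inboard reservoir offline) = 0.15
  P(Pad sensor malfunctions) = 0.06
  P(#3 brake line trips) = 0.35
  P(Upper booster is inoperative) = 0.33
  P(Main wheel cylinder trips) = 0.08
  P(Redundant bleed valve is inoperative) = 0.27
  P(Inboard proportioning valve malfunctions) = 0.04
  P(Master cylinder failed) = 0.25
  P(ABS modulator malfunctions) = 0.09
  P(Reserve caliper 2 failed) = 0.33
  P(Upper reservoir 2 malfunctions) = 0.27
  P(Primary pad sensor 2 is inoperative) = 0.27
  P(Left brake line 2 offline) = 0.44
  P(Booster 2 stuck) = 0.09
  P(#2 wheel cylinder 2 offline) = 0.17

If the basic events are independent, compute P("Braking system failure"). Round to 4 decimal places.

P(Parking branch unavailable) [AND] = 0.35 × 0.33 = 0.115500
P(Front circuit lost) [AND] = 0.06 × 0.115500 × 0.08 = 0.000554
P(ABS chain down) [OR] = 1 − (1−0.27) × (1−0.04) = 0.299200
P(Service line lost) [OR] = 1 − (1−0.23) × (1−0.15) × (1−0.000554) × (1−0.299200) = 0.541581
P(Rear circuit fails) [OR] = 1 − (1−0.33) × (1−0.27) = 0.510900
P(Booster path lost) [OR] = 1 − (1−0.510900) × (1−0.27) = 0.642957
P(Parking branch 2 lost) [AND] = 0.25 × 0.09 × 0.642957 = 0.014467
P(Front circuit 2 down) [OR] = 1 − (1−0.541581) × (1−0.014467) × (1−0.44) × (1−0.09) = 0.769769
P(Braking system failure) [OR] = 1 − (1−0.769769) × (1−0.17) = 0.808908
Rounded to 4 decimal places: P(Braking system failure) ≈ 0.8089.

0.8089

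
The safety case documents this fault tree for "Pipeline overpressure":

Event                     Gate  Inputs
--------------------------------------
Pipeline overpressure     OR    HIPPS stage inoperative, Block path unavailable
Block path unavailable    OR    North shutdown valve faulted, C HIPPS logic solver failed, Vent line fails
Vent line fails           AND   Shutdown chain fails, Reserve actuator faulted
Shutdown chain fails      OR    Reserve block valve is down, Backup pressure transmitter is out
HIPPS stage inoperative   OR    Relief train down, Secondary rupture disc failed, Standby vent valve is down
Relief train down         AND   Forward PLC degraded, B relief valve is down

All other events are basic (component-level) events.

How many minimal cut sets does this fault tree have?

7

Relief train down [AND]: one cut set from each child combined → 1 × 1 = 1 cut set(s).
HIPPS stage inoperative [OR]: union of children's cut sets → 3 cut set(s).
Shutdown chain fails [OR]: union of children's cut sets → 2 cut set(s).
Vent line fails [AND]: one cut set from each child combined → 2 × 1 = 2 cut set(s).
Block path unavailable [OR]: union of children's cut sets → 4 cut set(s).
Pipeline overpressure [OR]: union of children's cut sets → 7 cut set(s).
Minimal cut sets: {B relief valve is down, Forward PLC degraded}; {Secondary rupture disc failed}; {Standby vent valve is down}; {North shutdown valve faulted}; {C HIPPS logic solver failed}; {Reserve actuator faulted, Reserve block valve is down}; {Backup pressure transmitter is out, Reserve actuator faulted}.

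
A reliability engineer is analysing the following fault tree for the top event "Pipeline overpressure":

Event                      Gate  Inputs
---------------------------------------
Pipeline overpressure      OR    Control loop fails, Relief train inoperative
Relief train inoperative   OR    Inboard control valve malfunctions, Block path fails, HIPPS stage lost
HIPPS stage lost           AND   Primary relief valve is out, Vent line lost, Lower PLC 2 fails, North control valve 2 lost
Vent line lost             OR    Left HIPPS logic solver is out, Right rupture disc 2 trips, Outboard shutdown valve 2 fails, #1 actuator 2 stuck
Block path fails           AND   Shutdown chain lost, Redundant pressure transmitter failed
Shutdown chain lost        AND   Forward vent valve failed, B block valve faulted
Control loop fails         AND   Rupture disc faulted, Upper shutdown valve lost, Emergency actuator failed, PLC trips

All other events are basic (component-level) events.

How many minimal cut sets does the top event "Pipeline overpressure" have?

Control loop fails [AND]: one cut set from each child combined → 1 × 1 × 1 × 1 = 1 cut set(s).
Shutdown chain lost [AND]: one cut set from each child combined → 1 × 1 = 1 cut set(s).
Block path fails [AND]: one cut set from each child combined → 1 × 1 = 1 cut set(s).
Vent line lost [OR]: union of children's cut sets → 4 cut set(s).
HIPPS stage lost [AND]: one cut set from each child combined → 1 × 4 × 1 × 1 = 4 cut set(s).
Relief train inoperative [OR]: union of children's cut sets → 6 cut set(s).
Pipeline overpressure [OR]: union of children's cut sets → 7 cut set(s).
Minimal cut sets: {Emergency actuator failed, PLC trips, Rupture disc faulted, Upper shutdown valve lost}; {Inboard control valve malfunctions}; {B block valve faulted, Forward vent valve failed, Redundant pressure transmitter failed}; {Left HIPPS logic solver is out, Lower PLC 2 fails, North control valve 2 lost, Primary relief valve is out}; {Lower PLC 2 fails, North control valve 2 lost, Primary relief valve is out, Right rupture disc 2 trips}; {Lower PLC 2 fails, North control valve 2 lost, Outboard shutdown valve 2 fails, Primary relief valve is out}; {#1 actuator 2 stuck, Lower PLC 2 fails, North control valve 2 lost, Primary relief valve is out}.

7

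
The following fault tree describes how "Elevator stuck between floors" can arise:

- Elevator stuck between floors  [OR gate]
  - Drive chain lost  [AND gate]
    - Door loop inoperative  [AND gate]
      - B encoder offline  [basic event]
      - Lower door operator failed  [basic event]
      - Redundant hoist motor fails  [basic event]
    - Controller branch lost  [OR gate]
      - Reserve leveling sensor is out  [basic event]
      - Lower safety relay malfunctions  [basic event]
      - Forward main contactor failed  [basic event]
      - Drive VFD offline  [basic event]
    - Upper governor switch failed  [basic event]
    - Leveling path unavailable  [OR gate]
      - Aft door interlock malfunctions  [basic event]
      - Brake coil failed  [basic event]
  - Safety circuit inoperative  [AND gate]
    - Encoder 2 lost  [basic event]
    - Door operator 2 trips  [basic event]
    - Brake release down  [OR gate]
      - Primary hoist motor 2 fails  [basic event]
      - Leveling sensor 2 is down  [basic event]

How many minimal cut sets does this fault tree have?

Door loop inoperative [AND]: one cut set from each child combined → 1 × 1 × 1 = 1 cut set(s).
Controller branch lost [OR]: union of children's cut sets → 4 cut set(s).
Leveling path unavailable [OR]: union of children's cut sets → 2 cut set(s).
Drive chain lost [AND]: one cut set from each child combined → 1 × 4 × 1 × 2 = 8 cut set(s).
Brake release down [OR]: union of children's cut sets → 2 cut set(s).
Safety circuit inoperative [AND]: one cut set from each child combined → 1 × 1 × 2 = 2 cut set(s).
Elevator stuck between floors [OR]: union of children's cut sets → 10 cut set(s).
Minimal cut sets: {Aft door interlock malfunctions, B encoder offline, Lower door operator failed, Redundant hoist motor fails, Reserve leveling sensor is out, Upper governor switch failed}; {B encoder offline, Brake coil failed, Lower door operator failed, Redundant hoist motor fails, Reserve leveling sensor is out, Upper governor switch failed}; {Aft door interlock malfunctions, B encoder offline, Lower door operator failed, Lower safety relay malfunctions, Redundant hoist motor fails, Upper governor switch failed}; {B encoder offline, Brake coil failed, Lower door operator failed, Lower safety relay malfunctions, Redundant hoist motor fails, Upper governor switch failed}; {Aft door interlock malfunctions, B encoder offline, Forward main contactor failed, Lower door operator failed, Redundant hoist motor fails, Upper governor switch failed}; {B encoder offline, Brake coil failed, Forward main contactor failed, Lower door operator failed, Redundant hoist motor fails, Upper governor switch failed}; {Aft door interlock malfunctions, B encoder offline, Drive VFD offline, Lower door operator failed, Redundant hoist motor fails, Upper governor switch failed}; {B encoder offline, Brake coil failed, Drive VFD offline, Lower door operator failed, Redundant hoist motor fails, Upper governor switch failed}; {Door operator 2 trips, Encoder 2 lost, Primary hoist motor 2 fails}; {Door operator 2 trips, Encoder 2 lost, Leveling sensor 2 is down}.

10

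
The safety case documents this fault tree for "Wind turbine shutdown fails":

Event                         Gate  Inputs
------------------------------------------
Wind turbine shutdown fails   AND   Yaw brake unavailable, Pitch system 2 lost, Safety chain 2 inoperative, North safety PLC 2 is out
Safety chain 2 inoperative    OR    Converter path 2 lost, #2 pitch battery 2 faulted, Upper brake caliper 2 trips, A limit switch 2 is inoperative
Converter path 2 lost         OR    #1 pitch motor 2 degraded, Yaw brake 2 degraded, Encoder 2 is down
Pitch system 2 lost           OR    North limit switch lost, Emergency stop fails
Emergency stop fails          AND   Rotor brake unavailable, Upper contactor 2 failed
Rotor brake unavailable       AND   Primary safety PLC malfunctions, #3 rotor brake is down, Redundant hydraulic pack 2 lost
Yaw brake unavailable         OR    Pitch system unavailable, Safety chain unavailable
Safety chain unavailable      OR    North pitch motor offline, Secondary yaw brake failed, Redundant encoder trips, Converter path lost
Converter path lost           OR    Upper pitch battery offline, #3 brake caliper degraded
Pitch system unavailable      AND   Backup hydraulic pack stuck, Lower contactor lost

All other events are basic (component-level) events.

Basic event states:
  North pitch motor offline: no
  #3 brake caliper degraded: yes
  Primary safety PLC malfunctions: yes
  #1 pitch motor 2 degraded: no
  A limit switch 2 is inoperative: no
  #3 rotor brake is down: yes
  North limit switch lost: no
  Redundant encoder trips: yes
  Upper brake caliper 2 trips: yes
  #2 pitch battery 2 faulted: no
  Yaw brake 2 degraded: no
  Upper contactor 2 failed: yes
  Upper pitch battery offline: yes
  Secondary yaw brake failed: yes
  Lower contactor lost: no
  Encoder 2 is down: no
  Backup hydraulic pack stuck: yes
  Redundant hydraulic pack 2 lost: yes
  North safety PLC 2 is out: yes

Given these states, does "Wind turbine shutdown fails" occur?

Pitch system unavailable [AND]: Backup hydraulic pack stuck=occurs, Lower contactor lost=not → not all inputs occur → does not occur.
Converter path lost [OR]: Upper pitch battery offline=occurs, #3 brake caliper degraded=occurs → at least one input occurs → occurs.
Safety chain unavailable [OR]: North pitch motor offline=not, Secondary yaw brake failed=occurs, Redundant encoder trips=occurs, Converter path lost=occurs → at least one input occurs → occurs.
Yaw brake unavailable [OR]: Pitch system unavailable=not, Safety chain unavailable=occurs → at least one input occurs → occurs.
Rotor brake unavailable [AND]: Primary safety PLC malfunctions=occurs, #3 rotor brake is down=occurs, Redundant hydraulic pack 2 lost=occurs → all inputs occur → occurs.
Emergency stop fails [AND]: Rotor brake unavailable=occurs, Upper contactor 2 failed=occurs → all inputs occur → occurs.
Pitch system 2 lost [OR]: North limit switch lost=not, Emergency stop fails=occurs → at least one input occurs → occurs.
Converter path 2 lost [OR]: #1 pitch motor 2 degraded=not, Yaw brake 2 degraded=not, Encoder 2 is down=not → no input occurs → does not occur.
Safety chain 2 inoperative [OR]: Converter path 2 lost=not, #2 pitch battery 2 faulted=not, Upper brake caliper 2 trips=occurs, A limit switch 2 is inoperative=not → at least one input occurs → occurs.
Wind turbine shutdown fails [AND]: Yaw brake unavailable=occurs, Pitch system 2 lost=occurs, Safety chain 2 inoperative=occurs, North safety PLC 2 is out=occurs → all inputs occur → occurs.

Yes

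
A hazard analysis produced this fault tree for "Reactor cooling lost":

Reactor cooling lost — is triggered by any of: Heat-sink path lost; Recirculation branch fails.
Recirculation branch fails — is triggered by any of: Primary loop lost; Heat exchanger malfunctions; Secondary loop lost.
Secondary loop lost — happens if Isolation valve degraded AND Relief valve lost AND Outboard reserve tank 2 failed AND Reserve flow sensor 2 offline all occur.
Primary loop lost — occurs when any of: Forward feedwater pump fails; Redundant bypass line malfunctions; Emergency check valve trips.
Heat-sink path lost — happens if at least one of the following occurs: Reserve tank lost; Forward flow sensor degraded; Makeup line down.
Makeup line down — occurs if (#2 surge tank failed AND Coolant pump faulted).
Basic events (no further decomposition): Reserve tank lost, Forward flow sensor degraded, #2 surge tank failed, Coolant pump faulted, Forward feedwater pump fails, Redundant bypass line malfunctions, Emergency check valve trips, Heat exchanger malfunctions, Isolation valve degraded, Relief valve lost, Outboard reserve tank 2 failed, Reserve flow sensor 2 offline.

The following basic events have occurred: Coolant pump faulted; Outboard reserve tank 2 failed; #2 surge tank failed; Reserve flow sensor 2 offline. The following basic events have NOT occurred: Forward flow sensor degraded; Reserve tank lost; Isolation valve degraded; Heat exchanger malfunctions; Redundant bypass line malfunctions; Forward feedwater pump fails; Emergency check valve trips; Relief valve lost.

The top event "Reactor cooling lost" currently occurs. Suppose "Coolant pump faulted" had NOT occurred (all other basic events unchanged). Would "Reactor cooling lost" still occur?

No

Counterfactual: set "Coolant pump faulted" to not occurred.
Makeup line down [AND]: #2 surge tank failed=occurs, Coolant pump faulted=not → not all inputs occur → does not occur.
Heat-sink path lost [OR]: Reserve tank lost=not, Forward flow sensor degraded=not, Makeup line down=not → no input occurs → does not occur.
Primary loop lost [OR]: Forward feedwater pump fails=not, Redundant bypass line malfunctions=not, Emergency check valve trips=not → no input occurs → does not occur.
Secondary loop lost [AND]: Isolation valve degraded=not, Relief valve lost=not, Outboard reserve tank 2 failed=occurs, Reserve flow sensor 2 offline=occurs → not all inputs occur → does not occur.
Recirculation branch fails [OR]: Primary loop lost=not, Heat exchanger malfunctions=not, Secondary loop lost=not → no input occurs → does not occur.
Reactor cooling lost [OR]: Heat-sink path lost=not, Recirculation branch fails=not → no input occurs → does not occur.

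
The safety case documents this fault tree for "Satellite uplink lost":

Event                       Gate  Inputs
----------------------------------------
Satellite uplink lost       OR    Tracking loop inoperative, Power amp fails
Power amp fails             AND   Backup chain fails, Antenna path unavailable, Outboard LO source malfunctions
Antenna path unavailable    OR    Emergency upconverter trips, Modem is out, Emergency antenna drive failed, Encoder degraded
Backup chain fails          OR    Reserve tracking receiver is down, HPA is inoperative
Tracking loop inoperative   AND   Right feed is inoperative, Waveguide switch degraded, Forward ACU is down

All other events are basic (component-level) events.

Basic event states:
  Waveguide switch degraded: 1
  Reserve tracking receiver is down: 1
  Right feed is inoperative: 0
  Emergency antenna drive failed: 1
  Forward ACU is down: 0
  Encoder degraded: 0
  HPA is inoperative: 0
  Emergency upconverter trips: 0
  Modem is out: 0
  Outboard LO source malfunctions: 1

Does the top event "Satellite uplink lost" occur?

Tracking loop inoperative [AND]: Right feed is inoperative=not, Waveguide switch degraded=occurs, Forward ACU is down=not → not all inputs occur → does not occur.
Backup chain fails [OR]: Reserve tracking receiver is down=occurs, HPA is inoperative=not → at least one input occurs → occurs.
Antenna path unavailable [OR]: Emergency upconverter trips=not, Modem is out=not, Emergency antenna drive failed=occurs, Encoder degraded=not → at least one input occurs → occurs.
Power amp fails [AND]: Backup chain fails=occurs, Antenna path unavailable=occurs, Outboard LO source malfunctions=occurs → all inputs occur → occurs.
Satellite uplink lost [OR]: Tracking loop inoperative=not, Power amp fails=occurs → at least one input occurs → occurs.

Yes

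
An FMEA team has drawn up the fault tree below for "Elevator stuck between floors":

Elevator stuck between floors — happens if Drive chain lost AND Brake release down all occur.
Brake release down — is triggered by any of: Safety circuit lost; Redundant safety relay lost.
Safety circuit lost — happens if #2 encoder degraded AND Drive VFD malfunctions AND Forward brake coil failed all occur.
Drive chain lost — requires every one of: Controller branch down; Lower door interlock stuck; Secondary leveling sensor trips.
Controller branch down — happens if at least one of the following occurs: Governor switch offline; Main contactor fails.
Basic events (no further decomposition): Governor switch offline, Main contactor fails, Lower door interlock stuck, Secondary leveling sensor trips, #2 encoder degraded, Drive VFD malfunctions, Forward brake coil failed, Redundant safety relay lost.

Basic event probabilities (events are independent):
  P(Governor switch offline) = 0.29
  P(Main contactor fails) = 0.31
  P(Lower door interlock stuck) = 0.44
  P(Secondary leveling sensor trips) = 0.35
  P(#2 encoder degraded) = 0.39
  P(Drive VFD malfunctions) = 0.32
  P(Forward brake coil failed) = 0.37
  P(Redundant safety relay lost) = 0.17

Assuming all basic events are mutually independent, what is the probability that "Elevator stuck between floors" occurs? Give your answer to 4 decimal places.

P(Controller branch down) [OR] = 1 − (1−0.29) × (1−0.31) = 0.510100
P(Drive chain lost) [AND] = 0.510100 × 0.44 × 0.35 = 0.078555
P(Safety circuit lost) [AND] = 0.39 × 0.32 × 0.37 = 0.046176
P(Brake release down) [OR] = 1 − (1−0.046176) × (1−0.17) = 0.208326
P(Elevator stuck between floors) [AND] = 0.078555 × 0.208326 = 0.016365
Rounded to 4 decimal places: P(Elevator stuck between floors) ≈ 0.0164.

0.0164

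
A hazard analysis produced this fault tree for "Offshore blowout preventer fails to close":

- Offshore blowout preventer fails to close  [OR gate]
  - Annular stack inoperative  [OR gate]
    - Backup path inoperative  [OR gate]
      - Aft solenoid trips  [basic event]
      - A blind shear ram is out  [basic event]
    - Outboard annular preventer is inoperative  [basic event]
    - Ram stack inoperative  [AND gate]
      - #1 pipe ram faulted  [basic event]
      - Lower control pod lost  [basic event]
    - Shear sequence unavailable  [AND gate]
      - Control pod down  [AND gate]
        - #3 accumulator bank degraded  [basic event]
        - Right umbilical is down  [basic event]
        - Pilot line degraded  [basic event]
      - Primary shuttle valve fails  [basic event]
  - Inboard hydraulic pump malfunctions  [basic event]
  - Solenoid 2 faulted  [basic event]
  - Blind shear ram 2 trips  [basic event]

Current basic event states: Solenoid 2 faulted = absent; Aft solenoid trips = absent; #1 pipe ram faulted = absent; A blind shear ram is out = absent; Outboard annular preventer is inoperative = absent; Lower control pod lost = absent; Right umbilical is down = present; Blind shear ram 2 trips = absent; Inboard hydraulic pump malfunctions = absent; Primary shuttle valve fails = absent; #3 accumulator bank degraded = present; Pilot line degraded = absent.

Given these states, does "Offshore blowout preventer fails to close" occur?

No

Backup path inoperative [OR]: Aft solenoid trips=not, A blind shear ram is out=not → no input occurs → does not occur.
Ram stack inoperative [AND]: #1 pipe ram faulted=not, Lower control pod lost=not → not all inputs occur → does not occur.
Control pod down [AND]: #3 accumulator bank degraded=occurs, Right umbilical is down=occurs, Pilot line degraded=not → not all inputs occur → does not occur.
Shear sequence unavailable [AND]: Control pod down=not, Primary shuttle valve fails=not → not all inputs occur → does not occur.
Annular stack inoperative [OR]: Backup path inoperative=not, Outboard annular preventer is inoperative=not, Ram stack inoperative=not, Shear sequence unavailable=not → no input occurs → does not occur.
Offshore blowout preventer fails to close [OR]: Annular stack inoperative=not, Inboard hydraulic pump malfunctions=not, Solenoid 2 faulted=not, Blind shear ram 2 trips=not → no input occurs → does not occur.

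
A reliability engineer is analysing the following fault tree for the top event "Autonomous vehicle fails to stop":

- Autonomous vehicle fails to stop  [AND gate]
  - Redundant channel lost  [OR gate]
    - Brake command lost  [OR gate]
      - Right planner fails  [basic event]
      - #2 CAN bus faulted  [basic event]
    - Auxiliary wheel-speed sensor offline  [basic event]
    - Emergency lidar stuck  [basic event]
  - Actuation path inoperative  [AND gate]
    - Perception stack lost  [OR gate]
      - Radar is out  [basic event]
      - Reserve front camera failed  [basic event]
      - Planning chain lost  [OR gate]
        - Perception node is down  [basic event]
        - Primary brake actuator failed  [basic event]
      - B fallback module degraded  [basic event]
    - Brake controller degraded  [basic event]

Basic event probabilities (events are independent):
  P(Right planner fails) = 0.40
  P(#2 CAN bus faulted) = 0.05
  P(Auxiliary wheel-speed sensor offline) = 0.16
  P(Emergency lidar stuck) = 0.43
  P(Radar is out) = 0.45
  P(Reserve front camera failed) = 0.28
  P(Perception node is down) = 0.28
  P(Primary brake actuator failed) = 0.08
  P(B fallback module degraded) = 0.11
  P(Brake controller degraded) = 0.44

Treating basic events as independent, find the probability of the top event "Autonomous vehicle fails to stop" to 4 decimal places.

0.2452

P(Brake command lost) [OR] = 1 − (1−0.40) × (1−0.05) = 0.430000
P(Redundant channel lost) [OR] = 1 − (1−0.430000) × (1−0.16) × (1−0.43) = 0.727084
P(Planning chain lost) [OR] = 1 − (1−0.28) × (1−0.08) = 0.337600
P(Perception stack lost) [OR] = 1 − (1−0.45) × (1−0.28) × (1−0.337600) × (1−0.11) = 0.766544
P(Actuation path inoperative) [AND] = 0.766544 × 0.44 = 0.337279
P(Autonomous vehicle fails to stop) [AND] = 0.727084 × 0.337279 = 0.245230
Rounded to 4 decimal places: P(Autonomous vehicle fails to stop) ≈ 0.2452.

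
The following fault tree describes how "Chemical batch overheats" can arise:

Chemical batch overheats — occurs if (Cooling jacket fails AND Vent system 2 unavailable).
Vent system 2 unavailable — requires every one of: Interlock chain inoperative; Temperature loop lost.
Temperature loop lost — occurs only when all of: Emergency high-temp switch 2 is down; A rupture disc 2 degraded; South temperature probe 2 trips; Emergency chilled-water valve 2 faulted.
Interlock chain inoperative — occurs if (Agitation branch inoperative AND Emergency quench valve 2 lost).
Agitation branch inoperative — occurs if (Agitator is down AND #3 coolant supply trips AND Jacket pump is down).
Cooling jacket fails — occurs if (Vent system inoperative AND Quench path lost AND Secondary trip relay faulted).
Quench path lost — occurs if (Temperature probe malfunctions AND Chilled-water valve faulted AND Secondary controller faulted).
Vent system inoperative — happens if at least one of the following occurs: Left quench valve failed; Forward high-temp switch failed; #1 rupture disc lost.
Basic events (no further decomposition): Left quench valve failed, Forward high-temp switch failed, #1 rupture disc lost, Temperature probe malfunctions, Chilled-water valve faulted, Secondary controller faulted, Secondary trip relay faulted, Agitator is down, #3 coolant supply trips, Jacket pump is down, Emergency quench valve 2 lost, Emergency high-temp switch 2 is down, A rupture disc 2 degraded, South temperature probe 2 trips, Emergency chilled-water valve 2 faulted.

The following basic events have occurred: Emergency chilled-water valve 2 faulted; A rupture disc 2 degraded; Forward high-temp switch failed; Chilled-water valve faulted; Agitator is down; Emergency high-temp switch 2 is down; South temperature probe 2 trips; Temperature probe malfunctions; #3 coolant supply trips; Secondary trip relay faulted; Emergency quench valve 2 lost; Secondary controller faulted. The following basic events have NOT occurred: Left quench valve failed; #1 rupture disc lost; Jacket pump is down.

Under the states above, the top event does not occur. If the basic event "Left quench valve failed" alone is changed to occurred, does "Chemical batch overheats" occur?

No

Counterfactual: set "Left quench valve failed" to occurred.
Vent system inoperative [OR]: Left quench valve failed=occurs, Forward high-temp switch failed=occurs, #1 rupture disc lost=not → at least one input occurs → occurs.
Quench path lost [AND]: Temperature probe malfunctions=occurs, Chilled-water valve faulted=occurs, Secondary controller faulted=occurs → all inputs occur → occurs.
Cooling jacket fails [AND]: Vent system inoperative=occurs, Quench path lost=occurs, Secondary trip relay faulted=occurs → all inputs occur → occurs.
Agitation branch inoperative [AND]: Agitator is down=occurs, #3 coolant supply trips=occurs, Jacket pump is down=not → not all inputs occur → does not occur.
Interlock chain inoperative [AND]: Agitation branch inoperative=not, Emergency quench valve 2 lost=occurs → not all inputs occur → does not occur.
Temperature loop lost [AND]: Emergency high-temp switch 2 is down=occurs, A rupture disc 2 degraded=occurs, South temperature probe 2 trips=occurs, Emergency chilled-water valve 2 faulted=occurs → all inputs occur → occurs.
Vent system 2 unavailable [AND]: Interlock chain inoperative=not, Temperature loop lost=occurs → not all inputs occur → does not occur.
Chemical batch overheats [AND]: Cooling jacket fails=occurs, Vent system 2 unavailable=not → not all inputs occur → does not occur.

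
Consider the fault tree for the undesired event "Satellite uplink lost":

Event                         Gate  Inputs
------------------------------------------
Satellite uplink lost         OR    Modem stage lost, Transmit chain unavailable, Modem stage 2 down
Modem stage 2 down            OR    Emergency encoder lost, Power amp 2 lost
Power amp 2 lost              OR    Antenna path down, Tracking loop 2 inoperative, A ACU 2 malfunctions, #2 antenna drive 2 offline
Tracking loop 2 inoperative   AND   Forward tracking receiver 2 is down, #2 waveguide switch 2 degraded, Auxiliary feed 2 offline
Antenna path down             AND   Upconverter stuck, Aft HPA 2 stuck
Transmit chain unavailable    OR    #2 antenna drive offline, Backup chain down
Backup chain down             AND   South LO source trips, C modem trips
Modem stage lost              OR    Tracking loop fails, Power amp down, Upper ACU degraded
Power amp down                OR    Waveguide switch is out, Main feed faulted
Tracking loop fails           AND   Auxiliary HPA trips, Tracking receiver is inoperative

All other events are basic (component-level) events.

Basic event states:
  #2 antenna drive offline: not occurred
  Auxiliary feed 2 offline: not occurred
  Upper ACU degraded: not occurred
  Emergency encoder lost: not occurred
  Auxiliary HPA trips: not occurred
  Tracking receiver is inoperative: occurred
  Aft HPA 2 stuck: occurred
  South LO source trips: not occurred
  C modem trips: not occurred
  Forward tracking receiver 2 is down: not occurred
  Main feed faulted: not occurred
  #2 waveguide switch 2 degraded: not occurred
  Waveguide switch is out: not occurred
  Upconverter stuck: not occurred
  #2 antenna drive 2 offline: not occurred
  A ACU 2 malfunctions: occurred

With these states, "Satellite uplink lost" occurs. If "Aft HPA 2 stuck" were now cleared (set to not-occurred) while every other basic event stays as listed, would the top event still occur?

Yes

Counterfactual: set "Aft HPA 2 stuck" to not occurred.
Tracking loop fails [AND]: Auxiliary HPA trips=not, Tracking receiver is inoperative=occurs → not all inputs occur → does not occur.
Power amp down [OR]: Waveguide switch is out=not, Main feed faulted=not → no input occurs → does not occur.
Modem stage lost [OR]: Tracking loop fails=not, Power amp down=not, Upper ACU degraded=not → no input occurs → does not occur.
Backup chain down [AND]: South LO source trips=not, C modem trips=not → not all inputs occur → does not occur.
Transmit chain unavailable [OR]: #2 antenna drive offline=not, Backup chain down=not → no input occurs → does not occur.
Antenna path down [AND]: Upconverter stuck=not, Aft HPA 2 stuck=not → not all inputs occur → does not occur.
Tracking loop 2 inoperative [AND]: Forward tracking receiver 2 is down=not, #2 waveguide switch 2 degraded=not, Auxiliary feed 2 offline=not → not all inputs occur → does not occur.
Power amp 2 lost [OR]: Antenna path down=not, Tracking loop 2 inoperative=not, A ACU 2 malfunctions=occurs, #2 antenna drive 2 offline=not → at least one input occurs → occurs.
Modem stage 2 down [OR]: Emergency encoder lost=not, Power amp 2 lost=occurs → at least one input occurs → occurs.
Satellite uplink lost [OR]: Modem stage lost=not, Transmit chain unavailable=not, Modem stage 2 down=occurs → at least one input occurs → occurs.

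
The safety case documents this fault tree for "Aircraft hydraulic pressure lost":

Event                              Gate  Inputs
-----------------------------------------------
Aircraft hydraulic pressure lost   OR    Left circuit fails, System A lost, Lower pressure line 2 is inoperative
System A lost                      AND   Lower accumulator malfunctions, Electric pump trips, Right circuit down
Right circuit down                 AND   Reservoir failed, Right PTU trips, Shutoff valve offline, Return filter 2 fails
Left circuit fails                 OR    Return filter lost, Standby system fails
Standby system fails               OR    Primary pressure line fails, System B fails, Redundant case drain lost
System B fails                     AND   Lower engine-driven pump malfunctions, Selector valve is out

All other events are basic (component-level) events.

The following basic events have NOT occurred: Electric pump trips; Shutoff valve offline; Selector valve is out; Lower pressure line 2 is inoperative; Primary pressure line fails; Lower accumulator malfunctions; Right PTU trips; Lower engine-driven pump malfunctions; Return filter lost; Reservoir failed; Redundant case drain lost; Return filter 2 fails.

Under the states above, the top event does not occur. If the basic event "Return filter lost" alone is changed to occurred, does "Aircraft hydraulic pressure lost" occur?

Yes

Counterfactual: set "Return filter lost" to occurred.
System B fails [AND]: Lower engine-driven pump malfunctions=not, Selector valve is out=not → not all inputs occur → does not occur.
Standby system fails [OR]: Primary pressure line fails=not, System B fails=not, Redundant case drain lost=not → no input occurs → does not occur.
Left circuit fails [OR]: Return filter lost=occurs, Standby system fails=not → at least one input occurs → occurs.
Right circuit down [AND]: Reservoir failed=not, Right PTU trips=not, Shutoff valve offline=not, Return filter 2 fails=not → not all inputs occur → does not occur.
System A lost [AND]: Lower accumulator malfunctions=not, Electric pump trips=not, Right circuit down=not → not all inputs occur → does not occur.
Aircraft hydraulic pressure lost [OR]: Left circuit fails=occurs, System A lost=not, Lower pressure line 2 is inoperative=not → at least one input occurs → occurs.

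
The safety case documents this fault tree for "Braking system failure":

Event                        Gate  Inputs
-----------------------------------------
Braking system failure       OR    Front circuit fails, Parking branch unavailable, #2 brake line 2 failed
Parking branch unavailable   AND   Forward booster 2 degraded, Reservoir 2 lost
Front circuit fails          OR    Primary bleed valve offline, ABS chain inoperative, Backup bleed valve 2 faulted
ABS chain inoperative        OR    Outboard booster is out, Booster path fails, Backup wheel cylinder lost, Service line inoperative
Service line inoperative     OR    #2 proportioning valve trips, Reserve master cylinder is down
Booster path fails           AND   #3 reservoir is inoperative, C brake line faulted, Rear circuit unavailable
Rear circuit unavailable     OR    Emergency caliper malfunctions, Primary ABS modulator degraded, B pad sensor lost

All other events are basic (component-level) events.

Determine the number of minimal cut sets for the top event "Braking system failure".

Rear circuit unavailable [OR]: union of children's cut sets → 3 cut set(s).
Booster path fails [AND]: one cut set from each child combined → 1 × 1 × 3 = 3 cut set(s).
Service line inoperative [OR]: union of children's cut sets → 2 cut set(s).
ABS chain inoperative [OR]: union of children's cut sets → 7 cut set(s).
Front circuit fails [OR]: union of children's cut sets → 9 cut set(s).
Parking branch unavailable [AND]: one cut set from each child combined → 1 × 1 = 1 cut set(s).
Braking system failure [OR]: union of children's cut sets → 11 cut set(s).

11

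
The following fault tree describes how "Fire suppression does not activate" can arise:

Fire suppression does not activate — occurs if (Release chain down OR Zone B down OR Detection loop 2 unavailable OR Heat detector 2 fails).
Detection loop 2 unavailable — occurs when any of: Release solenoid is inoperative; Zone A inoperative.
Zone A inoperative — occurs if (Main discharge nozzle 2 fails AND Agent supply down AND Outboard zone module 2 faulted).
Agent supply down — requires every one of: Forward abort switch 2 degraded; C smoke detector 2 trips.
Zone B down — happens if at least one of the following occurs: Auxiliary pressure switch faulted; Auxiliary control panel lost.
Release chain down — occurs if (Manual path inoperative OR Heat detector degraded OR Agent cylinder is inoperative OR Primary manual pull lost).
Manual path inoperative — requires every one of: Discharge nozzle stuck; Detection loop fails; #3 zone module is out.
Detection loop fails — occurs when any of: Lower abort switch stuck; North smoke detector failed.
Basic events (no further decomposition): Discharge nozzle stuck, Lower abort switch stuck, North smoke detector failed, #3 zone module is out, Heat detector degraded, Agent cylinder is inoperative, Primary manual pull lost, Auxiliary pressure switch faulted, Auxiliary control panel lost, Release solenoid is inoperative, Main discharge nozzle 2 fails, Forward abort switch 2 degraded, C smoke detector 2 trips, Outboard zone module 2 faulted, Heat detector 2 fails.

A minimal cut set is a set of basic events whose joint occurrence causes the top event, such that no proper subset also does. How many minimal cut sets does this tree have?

Detection loop fails [OR]: union of children's cut sets → 2 cut set(s).
Manual path inoperative [AND]: one cut set from each child combined → 1 × 2 × 1 = 2 cut set(s).
Release chain down [OR]: union of children's cut sets → 5 cut set(s).
Zone B down [OR]: union of children's cut sets → 2 cut set(s).
Agent supply down [AND]: one cut set from each child combined → 1 × 1 = 1 cut set(s).
Zone A inoperative [AND]: one cut set from each child combined → 1 × 1 × 1 = 1 cut set(s).
Detection loop 2 unavailable [OR]: union of children's cut sets → 2 cut set(s).
Fire suppression does not activate [OR]: union of children's cut sets → 10 cut set(s).
Minimal cut sets: {#3 zone module is out, Discharge nozzle stuck, Lower abort switch stuck}; {#3 zone module is out, Discharge nozzle stuck, North smoke detector failed}; {Heat detector degraded}; {Agent cylinder is inoperative}; {Primary manual pull lost}; {Auxiliary pressure switch faulted}; {Auxiliary control panel lost}; {Release solenoid is inoperative}; {C smoke detector 2 trips, Forward abort switch 2 degraded, Main discharge nozzle 2 fails, Outboard zone module 2 faulted}; {Heat detector 2 fails}.

10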